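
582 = 582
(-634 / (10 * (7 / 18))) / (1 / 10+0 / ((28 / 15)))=-11412 / 7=-1630.29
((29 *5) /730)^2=841 /21316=0.04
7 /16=0.44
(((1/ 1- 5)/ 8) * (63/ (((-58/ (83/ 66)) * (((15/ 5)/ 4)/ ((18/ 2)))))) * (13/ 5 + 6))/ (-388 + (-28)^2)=24983/ 140360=0.18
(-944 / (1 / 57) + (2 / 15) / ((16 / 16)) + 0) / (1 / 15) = -807118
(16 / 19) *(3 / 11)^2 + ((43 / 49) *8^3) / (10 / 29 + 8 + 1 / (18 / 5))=52.17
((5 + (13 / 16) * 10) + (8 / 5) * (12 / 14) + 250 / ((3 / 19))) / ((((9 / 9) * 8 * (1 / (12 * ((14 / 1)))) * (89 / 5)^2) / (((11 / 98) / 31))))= 73819735 / 192511984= 0.38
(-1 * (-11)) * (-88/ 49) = -968/ 49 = -19.76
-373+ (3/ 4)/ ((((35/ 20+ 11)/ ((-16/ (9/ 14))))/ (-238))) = -221/ 9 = -24.56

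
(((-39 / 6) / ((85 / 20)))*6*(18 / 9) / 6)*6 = -312 / 17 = -18.35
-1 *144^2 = -20736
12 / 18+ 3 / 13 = 35 / 39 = 0.90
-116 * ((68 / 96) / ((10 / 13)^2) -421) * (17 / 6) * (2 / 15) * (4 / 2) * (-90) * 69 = -11424348653 / 50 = -228486973.06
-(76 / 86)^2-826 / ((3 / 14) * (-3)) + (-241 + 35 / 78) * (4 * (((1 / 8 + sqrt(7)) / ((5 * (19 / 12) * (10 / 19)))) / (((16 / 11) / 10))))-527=9668408407 / 17306640-206393 * sqrt(7) / 130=-3641.84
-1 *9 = -9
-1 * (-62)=62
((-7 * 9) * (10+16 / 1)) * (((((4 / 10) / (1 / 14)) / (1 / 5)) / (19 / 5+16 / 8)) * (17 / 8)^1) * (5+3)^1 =-3898440 / 29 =-134428.97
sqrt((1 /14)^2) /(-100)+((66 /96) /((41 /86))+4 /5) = 64327 /28700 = 2.24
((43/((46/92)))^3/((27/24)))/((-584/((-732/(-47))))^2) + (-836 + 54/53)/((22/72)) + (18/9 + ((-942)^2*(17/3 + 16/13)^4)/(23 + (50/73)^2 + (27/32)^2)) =19333563450179463036976889552326/232780531698494595192663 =83054898.57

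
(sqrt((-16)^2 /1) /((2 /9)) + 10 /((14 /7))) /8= 77 /8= 9.62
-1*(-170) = 170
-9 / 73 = -0.12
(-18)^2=324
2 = 2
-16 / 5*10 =-32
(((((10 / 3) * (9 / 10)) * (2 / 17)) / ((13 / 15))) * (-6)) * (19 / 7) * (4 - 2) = -20520 / 1547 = -13.26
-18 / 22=-9 / 11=-0.82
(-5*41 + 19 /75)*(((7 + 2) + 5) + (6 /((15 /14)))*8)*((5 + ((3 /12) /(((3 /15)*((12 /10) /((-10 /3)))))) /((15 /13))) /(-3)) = 16177546 /2025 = 7988.91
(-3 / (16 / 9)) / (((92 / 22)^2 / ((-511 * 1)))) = 1669437 / 33856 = 49.31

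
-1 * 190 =-190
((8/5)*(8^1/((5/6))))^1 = 15.36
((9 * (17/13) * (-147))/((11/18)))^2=163893806244/20449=8014758.97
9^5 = 59049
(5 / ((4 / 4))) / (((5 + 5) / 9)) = 9 / 2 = 4.50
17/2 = 8.50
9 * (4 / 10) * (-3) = -54 / 5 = -10.80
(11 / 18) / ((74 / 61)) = 671 / 1332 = 0.50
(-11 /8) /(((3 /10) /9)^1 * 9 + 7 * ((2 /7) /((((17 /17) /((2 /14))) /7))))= -55 /92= -0.60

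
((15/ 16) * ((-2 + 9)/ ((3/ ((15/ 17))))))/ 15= 35/ 272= 0.13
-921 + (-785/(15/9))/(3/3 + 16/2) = -2920/3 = -973.33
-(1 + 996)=-997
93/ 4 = 23.25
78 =78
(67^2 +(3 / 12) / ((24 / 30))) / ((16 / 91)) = 25532.96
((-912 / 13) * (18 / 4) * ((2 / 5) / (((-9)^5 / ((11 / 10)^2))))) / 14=4598 / 24877125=0.00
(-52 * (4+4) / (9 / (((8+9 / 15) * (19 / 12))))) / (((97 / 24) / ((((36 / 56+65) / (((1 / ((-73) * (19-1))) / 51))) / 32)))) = 21407412.30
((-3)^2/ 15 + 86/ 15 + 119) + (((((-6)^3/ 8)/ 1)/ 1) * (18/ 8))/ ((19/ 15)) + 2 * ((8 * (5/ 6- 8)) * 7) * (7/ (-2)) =2886.71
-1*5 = -5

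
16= 16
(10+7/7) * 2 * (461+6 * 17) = 12386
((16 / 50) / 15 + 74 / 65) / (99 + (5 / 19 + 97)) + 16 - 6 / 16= 206656253 / 13221000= 15.63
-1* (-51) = 51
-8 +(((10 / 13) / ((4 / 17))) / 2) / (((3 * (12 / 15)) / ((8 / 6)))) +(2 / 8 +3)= -899 / 234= -3.84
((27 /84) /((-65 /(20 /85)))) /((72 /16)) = -2 /7735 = -0.00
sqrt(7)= 2.65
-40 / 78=-20 / 39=-0.51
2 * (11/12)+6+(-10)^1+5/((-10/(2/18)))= -2.22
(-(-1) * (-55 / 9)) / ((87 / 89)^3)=-38773295 / 5926527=-6.54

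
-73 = -73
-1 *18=-18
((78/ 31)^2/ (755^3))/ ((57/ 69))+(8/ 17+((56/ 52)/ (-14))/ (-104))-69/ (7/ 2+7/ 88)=-71323544088915527627/ 3792824531028897000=-18.80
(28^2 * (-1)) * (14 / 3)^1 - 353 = -12035 / 3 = -4011.67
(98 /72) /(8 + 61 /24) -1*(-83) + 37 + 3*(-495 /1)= -1035937 /759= -1364.87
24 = 24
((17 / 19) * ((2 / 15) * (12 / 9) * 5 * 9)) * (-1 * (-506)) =68816 / 19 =3621.89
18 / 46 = 9 / 23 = 0.39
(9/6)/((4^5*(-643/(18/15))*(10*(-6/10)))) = 0.00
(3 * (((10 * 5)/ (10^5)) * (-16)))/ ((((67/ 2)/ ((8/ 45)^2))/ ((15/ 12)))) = -32/ 1130625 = -0.00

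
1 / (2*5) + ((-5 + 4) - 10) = -109 / 10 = -10.90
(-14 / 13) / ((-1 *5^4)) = 14 / 8125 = 0.00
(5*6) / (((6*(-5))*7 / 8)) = -8 / 7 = -1.14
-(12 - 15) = 3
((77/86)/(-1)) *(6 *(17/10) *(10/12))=-1309/172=-7.61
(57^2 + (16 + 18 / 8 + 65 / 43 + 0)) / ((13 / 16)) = 2248908 / 559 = 4023.09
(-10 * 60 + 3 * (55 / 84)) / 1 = -16745 / 28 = -598.04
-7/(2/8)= -28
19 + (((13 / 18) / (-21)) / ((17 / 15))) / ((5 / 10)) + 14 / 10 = 108917 / 5355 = 20.34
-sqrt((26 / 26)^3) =-1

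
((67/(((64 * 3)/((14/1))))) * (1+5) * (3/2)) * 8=1407/4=351.75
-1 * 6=-6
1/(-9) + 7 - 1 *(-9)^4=-58987/9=-6554.11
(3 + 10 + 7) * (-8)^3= -10240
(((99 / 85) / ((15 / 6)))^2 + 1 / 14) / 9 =729481 / 22758750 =0.03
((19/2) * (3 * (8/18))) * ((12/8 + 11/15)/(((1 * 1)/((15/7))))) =1273/21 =60.62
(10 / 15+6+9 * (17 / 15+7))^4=2059810521616 / 50625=40687615.24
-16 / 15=-1.07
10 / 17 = 0.59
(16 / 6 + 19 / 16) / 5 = 37 / 48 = 0.77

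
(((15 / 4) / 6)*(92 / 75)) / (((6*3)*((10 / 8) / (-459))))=-391 / 25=-15.64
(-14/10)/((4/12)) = -21/5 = -4.20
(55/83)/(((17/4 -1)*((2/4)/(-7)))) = -3080/1079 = -2.85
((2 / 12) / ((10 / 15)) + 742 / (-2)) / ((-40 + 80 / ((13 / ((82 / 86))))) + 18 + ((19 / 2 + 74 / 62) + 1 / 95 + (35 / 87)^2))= 18478927572885 / 262490994586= 70.40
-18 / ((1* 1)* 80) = -9 / 40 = -0.22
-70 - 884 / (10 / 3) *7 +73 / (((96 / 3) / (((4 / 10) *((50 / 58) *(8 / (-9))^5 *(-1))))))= -16490301472 / 8562105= -1925.96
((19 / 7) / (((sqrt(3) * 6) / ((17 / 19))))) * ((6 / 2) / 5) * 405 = 459 * sqrt(3) / 14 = 56.79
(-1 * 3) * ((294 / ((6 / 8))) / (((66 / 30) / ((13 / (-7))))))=10920 / 11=992.73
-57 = -57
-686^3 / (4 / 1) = -80707214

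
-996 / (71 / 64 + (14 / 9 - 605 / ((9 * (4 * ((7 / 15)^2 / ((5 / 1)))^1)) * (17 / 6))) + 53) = 477888768 / 38631521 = 12.37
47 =47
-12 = -12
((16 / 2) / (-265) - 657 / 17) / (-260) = 174241 / 1171300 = 0.15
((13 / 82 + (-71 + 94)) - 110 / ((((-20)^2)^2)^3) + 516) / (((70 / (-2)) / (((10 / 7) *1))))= -9054412799999999549 / 411443200000000000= -22.01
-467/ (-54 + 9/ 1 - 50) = 467/ 95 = 4.92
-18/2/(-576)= 1/64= 0.02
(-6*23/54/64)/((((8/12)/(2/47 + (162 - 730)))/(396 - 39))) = 36530739/3008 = 12144.53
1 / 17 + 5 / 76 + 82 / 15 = 5.59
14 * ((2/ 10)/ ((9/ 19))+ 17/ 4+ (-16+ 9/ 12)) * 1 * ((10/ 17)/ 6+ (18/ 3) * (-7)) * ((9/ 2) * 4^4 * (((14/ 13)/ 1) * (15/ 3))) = 1501165568/ 39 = 38491424.82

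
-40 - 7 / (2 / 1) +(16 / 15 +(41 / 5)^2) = 3721 / 150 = 24.81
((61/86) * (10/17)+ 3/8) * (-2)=-4633/2924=-1.58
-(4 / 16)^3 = -1 / 64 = -0.02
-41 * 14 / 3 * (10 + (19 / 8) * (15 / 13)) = -380275 / 156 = -2437.66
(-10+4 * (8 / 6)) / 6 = -7 / 9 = -0.78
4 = 4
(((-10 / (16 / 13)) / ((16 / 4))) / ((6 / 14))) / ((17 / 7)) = -3185 / 1632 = -1.95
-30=-30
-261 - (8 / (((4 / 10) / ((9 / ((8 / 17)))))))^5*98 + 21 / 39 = -166896261336119801 / 208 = -802385871808268.27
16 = 16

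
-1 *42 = -42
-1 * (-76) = 76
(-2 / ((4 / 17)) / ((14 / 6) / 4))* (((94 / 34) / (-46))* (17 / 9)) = 799 / 483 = 1.65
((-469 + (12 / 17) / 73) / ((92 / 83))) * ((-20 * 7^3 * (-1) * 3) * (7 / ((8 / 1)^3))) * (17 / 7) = -289120.23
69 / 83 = 0.83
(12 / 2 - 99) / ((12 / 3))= -93 / 4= -23.25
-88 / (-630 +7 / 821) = 72248 / 517223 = 0.14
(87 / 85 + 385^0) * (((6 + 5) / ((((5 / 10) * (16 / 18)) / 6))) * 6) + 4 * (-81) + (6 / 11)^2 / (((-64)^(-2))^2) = 51353492112 / 10285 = 4993047.36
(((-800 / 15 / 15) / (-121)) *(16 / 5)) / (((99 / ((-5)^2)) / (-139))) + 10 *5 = 46.70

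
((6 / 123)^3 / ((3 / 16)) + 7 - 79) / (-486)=7443404 / 50243409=0.15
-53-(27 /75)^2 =-33206 /625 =-53.13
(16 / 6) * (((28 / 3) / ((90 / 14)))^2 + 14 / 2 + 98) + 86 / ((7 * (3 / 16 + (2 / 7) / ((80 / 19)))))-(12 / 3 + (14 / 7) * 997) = -13012114046 / 7818525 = -1664.27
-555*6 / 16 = -1665 / 8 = -208.12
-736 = -736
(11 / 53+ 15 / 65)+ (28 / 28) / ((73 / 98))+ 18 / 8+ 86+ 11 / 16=73005719 / 804752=90.72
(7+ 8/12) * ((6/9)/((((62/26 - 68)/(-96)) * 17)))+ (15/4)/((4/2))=805633/348024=2.31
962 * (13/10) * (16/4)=25012/5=5002.40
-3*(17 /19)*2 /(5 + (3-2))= -17 /19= -0.89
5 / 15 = 1 / 3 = 0.33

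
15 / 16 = 0.94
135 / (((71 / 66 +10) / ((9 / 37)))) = 80190 / 27047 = 2.96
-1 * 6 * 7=-42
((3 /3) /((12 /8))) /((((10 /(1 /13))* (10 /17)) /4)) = 0.03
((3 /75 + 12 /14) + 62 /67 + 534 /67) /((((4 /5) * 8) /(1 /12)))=38273 /300160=0.13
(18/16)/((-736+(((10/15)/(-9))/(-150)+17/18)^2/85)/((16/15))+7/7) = -1673055000/1024638594071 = -0.00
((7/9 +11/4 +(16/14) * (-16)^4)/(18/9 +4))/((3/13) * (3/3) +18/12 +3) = 245378341/92988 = 2638.82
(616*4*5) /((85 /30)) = 73920 /17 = 4348.24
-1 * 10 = -10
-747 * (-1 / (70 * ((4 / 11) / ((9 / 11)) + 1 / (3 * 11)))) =73953 / 3290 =22.48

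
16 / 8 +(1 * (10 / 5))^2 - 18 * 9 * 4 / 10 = -294 / 5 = -58.80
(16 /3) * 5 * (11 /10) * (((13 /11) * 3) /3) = 104 /3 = 34.67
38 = 38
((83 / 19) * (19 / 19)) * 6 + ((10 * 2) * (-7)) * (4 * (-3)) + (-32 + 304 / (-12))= 1648.88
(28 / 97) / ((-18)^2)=7 / 7857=0.00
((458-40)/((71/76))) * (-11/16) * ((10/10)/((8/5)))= -218405/1136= -192.26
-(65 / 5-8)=-5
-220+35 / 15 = -653 / 3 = -217.67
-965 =-965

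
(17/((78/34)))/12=289/468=0.62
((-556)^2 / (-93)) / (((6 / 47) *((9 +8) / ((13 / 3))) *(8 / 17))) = -11805131 / 837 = -14104.10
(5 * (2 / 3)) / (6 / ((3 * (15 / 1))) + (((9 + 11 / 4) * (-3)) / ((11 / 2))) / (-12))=4400 / 881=4.99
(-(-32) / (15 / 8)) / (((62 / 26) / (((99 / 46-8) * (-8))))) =3580928 / 10695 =334.82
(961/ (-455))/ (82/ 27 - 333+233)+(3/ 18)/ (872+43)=7182011/ 326981655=0.02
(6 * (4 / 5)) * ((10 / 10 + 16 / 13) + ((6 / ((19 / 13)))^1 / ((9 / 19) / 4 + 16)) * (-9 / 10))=3824952 / 398125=9.61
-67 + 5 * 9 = -22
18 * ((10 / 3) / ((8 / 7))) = 52.50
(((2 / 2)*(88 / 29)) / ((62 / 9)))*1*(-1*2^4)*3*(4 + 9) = -247104 / 899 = -274.87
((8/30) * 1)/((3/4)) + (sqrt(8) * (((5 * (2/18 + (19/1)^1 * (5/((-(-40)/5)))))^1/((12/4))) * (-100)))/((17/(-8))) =16/45 + 863000 * sqrt(2)/459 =2659.32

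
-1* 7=-7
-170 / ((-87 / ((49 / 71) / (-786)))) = -0.00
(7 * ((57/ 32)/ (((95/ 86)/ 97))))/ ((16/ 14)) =613137/ 640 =958.03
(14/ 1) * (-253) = -3542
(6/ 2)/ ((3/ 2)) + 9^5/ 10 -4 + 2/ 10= 59031/ 10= 5903.10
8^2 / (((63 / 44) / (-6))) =-5632 / 21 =-268.19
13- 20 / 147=1891 / 147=12.86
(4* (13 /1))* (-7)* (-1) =364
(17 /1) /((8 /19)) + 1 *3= 347 /8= 43.38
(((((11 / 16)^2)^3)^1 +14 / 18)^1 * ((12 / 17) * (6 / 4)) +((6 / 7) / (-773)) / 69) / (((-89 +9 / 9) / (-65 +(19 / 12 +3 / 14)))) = 88128463266560449 / 131191636582465536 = 0.67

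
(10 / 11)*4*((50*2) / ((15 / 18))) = 4800 / 11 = 436.36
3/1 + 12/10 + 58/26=6.43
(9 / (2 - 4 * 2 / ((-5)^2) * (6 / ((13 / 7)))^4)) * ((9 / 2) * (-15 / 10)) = 173508075 / 93862072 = 1.85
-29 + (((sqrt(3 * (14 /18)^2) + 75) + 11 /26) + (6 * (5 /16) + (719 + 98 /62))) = 7 * sqrt(3) /9 + 2478865 /3224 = 770.23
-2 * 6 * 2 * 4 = -96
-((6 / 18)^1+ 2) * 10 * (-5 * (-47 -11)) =-6766.67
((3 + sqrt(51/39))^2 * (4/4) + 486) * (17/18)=475.22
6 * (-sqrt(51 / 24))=-3 * sqrt(34) / 2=-8.75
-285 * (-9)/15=171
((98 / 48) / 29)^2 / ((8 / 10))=12005 / 1937664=0.01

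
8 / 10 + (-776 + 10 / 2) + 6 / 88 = -169429 / 220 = -770.13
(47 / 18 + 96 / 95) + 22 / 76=176 / 45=3.91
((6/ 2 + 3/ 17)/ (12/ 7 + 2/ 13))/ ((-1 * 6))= -819/ 2890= -0.28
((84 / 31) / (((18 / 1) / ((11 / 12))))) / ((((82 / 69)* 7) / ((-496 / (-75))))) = 1012 / 9225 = 0.11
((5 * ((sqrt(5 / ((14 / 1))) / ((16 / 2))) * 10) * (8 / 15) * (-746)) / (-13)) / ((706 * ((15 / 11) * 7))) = 0.02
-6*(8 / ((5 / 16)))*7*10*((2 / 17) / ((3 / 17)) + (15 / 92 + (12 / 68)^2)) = -61523840 / 6647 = -9255.88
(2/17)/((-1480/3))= -3/12580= -0.00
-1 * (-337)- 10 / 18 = 3028 / 9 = 336.44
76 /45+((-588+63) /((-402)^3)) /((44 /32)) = 251438743 /148877685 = 1.69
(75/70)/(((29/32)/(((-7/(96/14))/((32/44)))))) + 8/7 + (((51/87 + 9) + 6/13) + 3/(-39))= 199597/21112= 9.45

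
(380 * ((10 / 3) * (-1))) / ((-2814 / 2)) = 3800 / 4221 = 0.90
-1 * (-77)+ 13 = 90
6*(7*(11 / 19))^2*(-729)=-25933446 / 361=-71837.80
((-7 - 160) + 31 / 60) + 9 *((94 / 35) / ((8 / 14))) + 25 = -5951 / 60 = -99.18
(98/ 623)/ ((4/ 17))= 0.67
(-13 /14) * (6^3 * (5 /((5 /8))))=-11232 /7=-1604.57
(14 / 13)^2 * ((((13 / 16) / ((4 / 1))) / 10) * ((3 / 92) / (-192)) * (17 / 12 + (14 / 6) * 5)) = -7693 / 146964480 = -0.00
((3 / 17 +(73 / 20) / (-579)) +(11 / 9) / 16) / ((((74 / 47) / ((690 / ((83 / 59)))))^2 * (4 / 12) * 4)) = 35538582412718445 / 1980367713344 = 17945.45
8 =8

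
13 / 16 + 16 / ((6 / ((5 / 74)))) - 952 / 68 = -23101 / 1776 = -13.01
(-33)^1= -33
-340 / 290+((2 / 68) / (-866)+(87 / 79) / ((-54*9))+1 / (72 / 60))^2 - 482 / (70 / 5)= -251575481302411899925 / 7206325527299372208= -34.91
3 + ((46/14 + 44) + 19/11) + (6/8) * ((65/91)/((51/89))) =39605/748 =52.95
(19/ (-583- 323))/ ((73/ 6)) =-19/ 11023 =-0.00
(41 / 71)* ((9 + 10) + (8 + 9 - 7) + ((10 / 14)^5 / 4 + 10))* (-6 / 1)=-135.29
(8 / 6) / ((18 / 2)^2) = 4 / 243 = 0.02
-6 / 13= -0.46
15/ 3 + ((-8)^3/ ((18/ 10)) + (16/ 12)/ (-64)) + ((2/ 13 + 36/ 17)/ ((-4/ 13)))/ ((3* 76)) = -12999995/ 46512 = -279.50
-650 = -650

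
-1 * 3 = -3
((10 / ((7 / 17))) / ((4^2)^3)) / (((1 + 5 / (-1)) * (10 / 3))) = -51 / 114688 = -0.00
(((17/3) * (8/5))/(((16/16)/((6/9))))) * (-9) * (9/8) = -306/5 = -61.20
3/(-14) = -3/14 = -0.21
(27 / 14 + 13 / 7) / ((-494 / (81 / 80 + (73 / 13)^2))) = -0.25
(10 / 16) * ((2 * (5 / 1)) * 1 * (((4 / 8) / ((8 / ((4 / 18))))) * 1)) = 0.09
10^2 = 100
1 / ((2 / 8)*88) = 1 / 22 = 0.05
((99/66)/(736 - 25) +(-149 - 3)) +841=326587/474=689.00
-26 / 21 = -1.24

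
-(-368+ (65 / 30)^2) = 13079 / 36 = 363.31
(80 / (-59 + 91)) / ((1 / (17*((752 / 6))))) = 15980 / 3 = 5326.67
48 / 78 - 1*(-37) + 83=1568 / 13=120.62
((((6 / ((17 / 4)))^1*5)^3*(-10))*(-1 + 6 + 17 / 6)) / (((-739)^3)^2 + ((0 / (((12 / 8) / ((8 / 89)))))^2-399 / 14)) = -54144000 / 320090942935466877269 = -0.00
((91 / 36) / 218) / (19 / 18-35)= -7 / 20492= -0.00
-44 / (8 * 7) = -0.79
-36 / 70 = -18 / 35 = -0.51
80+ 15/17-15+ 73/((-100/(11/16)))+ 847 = 24816749/27200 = 912.38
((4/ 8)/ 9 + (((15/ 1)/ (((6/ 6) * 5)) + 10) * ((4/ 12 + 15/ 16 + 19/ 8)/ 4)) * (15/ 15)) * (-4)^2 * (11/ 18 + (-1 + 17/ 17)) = 75427/ 648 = 116.40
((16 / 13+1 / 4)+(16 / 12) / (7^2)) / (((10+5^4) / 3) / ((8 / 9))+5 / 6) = 23054 / 3653195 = 0.01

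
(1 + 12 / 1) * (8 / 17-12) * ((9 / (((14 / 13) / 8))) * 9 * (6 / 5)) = -9199008 / 85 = -108223.62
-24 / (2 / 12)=-144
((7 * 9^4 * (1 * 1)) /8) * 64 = 367416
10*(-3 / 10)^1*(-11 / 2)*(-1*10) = -165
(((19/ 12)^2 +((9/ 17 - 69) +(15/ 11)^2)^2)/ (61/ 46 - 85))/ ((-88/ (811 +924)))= 107943551621217065/ 103188586412736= 1046.08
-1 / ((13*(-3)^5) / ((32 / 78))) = 0.00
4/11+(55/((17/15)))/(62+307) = 11389/23001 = 0.50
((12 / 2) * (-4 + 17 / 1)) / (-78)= -1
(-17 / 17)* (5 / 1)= -5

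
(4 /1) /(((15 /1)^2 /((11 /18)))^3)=1331 /16607531250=0.00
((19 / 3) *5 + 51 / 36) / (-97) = -397 / 1164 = -0.34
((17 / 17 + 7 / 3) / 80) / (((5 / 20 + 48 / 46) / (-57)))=-437 / 238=-1.84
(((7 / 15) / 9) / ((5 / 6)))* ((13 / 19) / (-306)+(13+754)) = 1248611 / 26163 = 47.72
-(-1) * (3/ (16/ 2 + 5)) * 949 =219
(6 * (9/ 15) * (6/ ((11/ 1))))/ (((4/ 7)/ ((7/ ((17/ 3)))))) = 3969/ 935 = 4.24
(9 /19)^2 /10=81 /3610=0.02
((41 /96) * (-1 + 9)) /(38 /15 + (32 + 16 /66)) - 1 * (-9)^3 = 16734263 /22952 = 729.10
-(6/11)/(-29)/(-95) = -0.00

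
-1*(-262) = 262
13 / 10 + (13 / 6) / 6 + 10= 2099 / 180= 11.66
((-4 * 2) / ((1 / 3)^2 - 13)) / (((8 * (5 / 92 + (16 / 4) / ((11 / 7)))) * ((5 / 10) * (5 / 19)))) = 28842 / 127165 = 0.23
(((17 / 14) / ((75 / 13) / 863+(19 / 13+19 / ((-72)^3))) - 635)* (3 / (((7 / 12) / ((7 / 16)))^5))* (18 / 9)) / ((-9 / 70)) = 2210647626333963 / 314773908224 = 7022.97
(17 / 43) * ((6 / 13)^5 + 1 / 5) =6972941 / 79827995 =0.09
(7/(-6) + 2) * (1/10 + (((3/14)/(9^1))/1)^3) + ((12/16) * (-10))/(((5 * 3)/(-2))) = 481577/444528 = 1.08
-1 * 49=-49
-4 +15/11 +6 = 37/11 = 3.36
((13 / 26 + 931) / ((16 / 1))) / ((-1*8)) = -1863 / 256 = -7.28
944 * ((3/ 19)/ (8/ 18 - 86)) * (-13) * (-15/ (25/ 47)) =-23359752/ 36575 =-638.68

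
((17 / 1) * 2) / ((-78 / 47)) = -799 / 39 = -20.49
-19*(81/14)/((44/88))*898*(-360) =497527920/7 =71075417.14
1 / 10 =0.10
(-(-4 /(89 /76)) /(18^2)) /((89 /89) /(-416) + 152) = 31616 /455832279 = 0.00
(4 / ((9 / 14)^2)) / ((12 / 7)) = 1372 / 243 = 5.65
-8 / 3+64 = 184 / 3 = 61.33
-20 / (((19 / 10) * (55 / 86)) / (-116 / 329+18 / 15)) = -959072 / 68761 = -13.95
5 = 5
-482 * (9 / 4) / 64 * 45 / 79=-97605 / 10112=-9.65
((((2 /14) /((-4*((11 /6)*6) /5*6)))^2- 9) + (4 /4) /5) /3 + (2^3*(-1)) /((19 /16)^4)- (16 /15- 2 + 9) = -20058463236503 /1335179305152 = -15.02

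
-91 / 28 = -13 / 4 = -3.25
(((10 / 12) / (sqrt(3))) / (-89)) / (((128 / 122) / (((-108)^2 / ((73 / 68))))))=-419985 *sqrt(3) / 12994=-55.98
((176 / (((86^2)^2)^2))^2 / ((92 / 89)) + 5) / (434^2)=16087667669883792126122238080529 / 606041746325726309941576054773542912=0.00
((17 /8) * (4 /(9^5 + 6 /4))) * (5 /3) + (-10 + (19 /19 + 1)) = -2834339 /354303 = -8.00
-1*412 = -412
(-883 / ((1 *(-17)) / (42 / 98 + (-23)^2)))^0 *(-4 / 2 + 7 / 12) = -17 / 12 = -1.42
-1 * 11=-11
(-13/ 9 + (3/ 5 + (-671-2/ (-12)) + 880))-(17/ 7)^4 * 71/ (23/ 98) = -1046268257/ 101430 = -10315.18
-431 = -431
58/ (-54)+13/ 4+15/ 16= 1345/ 432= 3.11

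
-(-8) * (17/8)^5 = 1419857/4096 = 346.64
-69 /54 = -23 /18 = -1.28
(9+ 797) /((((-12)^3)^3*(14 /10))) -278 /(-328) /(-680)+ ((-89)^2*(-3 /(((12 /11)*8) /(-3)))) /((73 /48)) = 24676704053343355493 /4594358721576960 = 5371.09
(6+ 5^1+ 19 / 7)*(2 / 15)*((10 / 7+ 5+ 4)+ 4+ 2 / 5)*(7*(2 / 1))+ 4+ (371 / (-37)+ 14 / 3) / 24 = 178735523 / 466200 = 383.39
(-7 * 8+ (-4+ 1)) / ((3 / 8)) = -472 / 3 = -157.33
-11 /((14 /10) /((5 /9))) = -275 /63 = -4.37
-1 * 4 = -4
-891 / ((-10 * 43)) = 891 / 430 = 2.07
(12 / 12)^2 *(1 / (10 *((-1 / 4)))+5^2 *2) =248 / 5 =49.60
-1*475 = -475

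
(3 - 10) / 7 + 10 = 9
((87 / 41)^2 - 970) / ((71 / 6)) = -9738006 / 119351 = -81.59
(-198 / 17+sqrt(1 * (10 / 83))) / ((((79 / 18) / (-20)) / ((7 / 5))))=99792 / 1343- 504 * sqrt(830) / 6557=72.09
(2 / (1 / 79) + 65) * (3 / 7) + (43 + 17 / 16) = 15639 / 112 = 139.63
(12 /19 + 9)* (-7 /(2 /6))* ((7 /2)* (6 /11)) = -80703 /209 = -386.14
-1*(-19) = 19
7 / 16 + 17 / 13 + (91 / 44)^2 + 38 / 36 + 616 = 623.08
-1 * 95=-95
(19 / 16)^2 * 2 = 361 / 128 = 2.82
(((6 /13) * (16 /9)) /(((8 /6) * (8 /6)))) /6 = 1 /13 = 0.08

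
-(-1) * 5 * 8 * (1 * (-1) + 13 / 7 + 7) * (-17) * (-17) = 635800 / 7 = 90828.57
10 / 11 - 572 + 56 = -5666 / 11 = -515.09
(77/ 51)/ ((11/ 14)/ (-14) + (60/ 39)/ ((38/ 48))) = 0.80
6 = 6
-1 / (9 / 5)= -0.56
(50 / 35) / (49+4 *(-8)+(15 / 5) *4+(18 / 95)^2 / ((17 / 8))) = 1534250 / 31163419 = 0.05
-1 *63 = -63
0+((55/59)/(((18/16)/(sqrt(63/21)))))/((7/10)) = 2.05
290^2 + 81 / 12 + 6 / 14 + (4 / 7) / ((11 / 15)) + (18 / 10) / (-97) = 12564043963 / 149380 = 84107.94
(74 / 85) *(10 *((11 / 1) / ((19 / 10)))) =16280 / 323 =50.40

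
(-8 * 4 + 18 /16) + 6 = -199 /8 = -24.88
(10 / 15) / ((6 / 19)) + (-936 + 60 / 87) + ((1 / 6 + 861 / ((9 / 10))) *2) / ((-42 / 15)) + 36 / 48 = -11809009 / 7308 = -1615.90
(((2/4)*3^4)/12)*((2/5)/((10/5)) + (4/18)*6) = 207/40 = 5.18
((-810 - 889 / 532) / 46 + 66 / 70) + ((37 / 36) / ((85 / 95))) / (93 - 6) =-27181879777 / 1628733960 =-16.69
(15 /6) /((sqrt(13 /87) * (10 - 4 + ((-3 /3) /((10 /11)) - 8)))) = -25 * sqrt(1131) /403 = -2.09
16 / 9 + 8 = 88 / 9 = 9.78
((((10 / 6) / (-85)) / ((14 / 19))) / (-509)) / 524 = 0.00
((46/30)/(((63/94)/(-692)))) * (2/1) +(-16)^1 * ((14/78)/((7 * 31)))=-1205864864/380835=-3166.37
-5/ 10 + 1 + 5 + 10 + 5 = 41/ 2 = 20.50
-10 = -10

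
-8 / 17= -0.47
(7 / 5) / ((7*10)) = 1 / 50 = 0.02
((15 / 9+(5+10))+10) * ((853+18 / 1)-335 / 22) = 753080 / 33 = 22820.61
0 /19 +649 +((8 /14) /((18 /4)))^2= 2575945 /3969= 649.02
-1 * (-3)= 3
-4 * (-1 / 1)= 4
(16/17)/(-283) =-16/4811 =-0.00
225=225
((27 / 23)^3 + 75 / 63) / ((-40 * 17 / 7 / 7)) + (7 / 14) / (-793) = -0.20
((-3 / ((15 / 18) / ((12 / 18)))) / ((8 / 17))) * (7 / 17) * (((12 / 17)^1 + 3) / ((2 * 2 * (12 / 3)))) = -1323 / 2720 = -0.49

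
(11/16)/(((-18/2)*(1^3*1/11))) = -121/144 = -0.84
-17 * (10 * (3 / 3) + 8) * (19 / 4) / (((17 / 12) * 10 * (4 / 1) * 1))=-513 / 20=-25.65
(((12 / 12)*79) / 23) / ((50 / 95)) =1501 / 230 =6.53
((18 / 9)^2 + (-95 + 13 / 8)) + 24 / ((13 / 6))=-8143 / 104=-78.30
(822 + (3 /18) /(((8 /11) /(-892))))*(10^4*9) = 55582500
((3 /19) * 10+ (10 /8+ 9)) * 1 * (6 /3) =899 /38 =23.66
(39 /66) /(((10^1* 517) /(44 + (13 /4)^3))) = 65169 /7279360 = 0.01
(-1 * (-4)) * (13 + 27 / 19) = 1096 / 19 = 57.68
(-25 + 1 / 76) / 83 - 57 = -361455 / 6308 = -57.30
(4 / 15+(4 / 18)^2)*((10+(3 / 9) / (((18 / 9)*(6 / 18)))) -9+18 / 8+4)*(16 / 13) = 15872 / 5265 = 3.01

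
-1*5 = -5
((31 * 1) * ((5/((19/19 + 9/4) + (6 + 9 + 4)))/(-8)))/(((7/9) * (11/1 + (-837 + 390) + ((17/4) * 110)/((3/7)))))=-4185/2447767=-0.00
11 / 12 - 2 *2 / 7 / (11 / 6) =559 / 924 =0.60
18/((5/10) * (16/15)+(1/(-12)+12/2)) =120/43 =2.79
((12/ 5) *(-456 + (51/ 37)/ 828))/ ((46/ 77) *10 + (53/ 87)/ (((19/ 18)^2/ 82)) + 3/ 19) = -750758026403/ 34962787807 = -21.47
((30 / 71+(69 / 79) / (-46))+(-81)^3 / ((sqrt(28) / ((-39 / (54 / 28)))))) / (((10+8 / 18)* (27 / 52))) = 19617 / 263623+6652854* sqrt(7) / 47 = 374506.40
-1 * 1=-1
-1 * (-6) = 6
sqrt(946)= 30.76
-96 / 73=-1.32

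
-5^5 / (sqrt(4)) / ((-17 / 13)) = 40625 / 34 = 1194.85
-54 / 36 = -3 / 2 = -1.50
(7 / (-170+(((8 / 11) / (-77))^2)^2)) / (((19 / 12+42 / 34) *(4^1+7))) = -33407130065694 / 25154773530431275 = -0.00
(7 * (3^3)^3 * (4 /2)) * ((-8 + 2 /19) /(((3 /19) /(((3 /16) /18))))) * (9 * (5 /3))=-2152828.12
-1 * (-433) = 433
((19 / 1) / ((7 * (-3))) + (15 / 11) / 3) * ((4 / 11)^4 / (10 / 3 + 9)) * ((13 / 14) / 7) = -173056 / 2043898241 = -0.00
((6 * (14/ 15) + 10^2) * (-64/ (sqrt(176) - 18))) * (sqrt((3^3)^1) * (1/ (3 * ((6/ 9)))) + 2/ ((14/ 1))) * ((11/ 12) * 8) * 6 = 1486848 * sqrt(11)/ 1295 + 6690816/ 1295 + 2230272 * sqrt(33)/ 185 + 10036224 * sqrt(3)/ 185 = 172191.85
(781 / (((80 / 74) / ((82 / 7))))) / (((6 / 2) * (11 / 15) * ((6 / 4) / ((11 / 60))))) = 1184777 / 2520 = 470.15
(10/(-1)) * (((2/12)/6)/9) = -0.03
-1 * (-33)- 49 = -16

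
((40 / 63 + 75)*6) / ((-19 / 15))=-47650 / 133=-358.27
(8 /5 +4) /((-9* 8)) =-7 /90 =-0.08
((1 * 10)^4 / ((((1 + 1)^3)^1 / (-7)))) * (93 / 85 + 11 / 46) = -4561375 / 391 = -11665.92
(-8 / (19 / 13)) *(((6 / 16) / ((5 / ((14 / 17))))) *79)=-43134 / 1615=-26.71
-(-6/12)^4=-1/16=-0.06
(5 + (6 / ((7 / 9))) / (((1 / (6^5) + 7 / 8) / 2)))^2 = 1162047348289 / 2269093225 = 512.12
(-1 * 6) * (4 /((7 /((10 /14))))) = -2.45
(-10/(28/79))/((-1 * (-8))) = -395/112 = -3.53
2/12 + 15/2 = 23/3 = 7.67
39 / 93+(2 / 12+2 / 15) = 223 / 310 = 0.72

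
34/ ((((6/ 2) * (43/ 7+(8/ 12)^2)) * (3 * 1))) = 238/ 415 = 0.57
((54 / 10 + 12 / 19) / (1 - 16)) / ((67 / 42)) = -8022 / 31825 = -0.25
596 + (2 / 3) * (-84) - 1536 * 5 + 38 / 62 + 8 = -221073 / 31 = -7131.39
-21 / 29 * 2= -42 / 29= -1.45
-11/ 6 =-1.83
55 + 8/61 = 3363/61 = 55.13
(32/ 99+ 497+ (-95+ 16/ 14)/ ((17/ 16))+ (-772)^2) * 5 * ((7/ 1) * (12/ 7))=140522115620/ 3927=35783579.23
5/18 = 0.28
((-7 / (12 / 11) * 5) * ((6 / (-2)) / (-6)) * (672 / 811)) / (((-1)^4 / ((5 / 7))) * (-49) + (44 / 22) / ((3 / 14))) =23100 / 102997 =0.22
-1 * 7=-7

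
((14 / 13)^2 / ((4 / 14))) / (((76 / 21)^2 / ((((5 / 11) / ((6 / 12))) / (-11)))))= -0.03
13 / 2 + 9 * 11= 211 / 2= 105.50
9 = 9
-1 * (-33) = 33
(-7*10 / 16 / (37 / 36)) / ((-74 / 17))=5355 / 5476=0.98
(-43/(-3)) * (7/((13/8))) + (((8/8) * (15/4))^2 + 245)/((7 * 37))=10140407/161616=62.74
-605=-605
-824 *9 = -7416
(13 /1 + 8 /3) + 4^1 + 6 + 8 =101 /3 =33.67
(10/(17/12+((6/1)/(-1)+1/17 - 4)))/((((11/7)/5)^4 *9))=-1020425000/76382097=-13.36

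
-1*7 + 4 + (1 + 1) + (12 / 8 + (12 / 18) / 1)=1.17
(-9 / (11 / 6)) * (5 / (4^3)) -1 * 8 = -2951 / 352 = -8.38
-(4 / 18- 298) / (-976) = -335 / 1098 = -0.31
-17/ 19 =-0.89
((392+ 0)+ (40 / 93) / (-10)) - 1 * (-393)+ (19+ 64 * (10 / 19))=1480112 / 1767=837.64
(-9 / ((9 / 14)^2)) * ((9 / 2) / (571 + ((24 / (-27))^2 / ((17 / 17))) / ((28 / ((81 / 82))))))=-28126 / 163885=-0.17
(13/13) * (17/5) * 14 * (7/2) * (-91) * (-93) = 7049679/5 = 1409935.80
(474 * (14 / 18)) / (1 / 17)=18802 / 3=6267.33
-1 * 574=-574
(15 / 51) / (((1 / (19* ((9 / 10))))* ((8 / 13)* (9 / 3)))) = 741 / 272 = 2.72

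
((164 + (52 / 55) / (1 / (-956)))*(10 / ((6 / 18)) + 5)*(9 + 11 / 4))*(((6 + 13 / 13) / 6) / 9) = -7809473 / 198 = -39441.78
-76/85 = -0.89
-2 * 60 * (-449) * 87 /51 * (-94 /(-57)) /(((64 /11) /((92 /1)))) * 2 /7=1548327110 /2261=684797.48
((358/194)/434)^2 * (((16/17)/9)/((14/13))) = 833066/474517689471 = 0.00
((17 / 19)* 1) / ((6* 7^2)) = 17 / 5586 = 0.00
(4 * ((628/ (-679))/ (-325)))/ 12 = 628/ 662025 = 0.00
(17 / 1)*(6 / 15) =34 / 5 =6.80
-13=-13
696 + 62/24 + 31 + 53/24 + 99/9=17827/24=742.79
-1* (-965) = 965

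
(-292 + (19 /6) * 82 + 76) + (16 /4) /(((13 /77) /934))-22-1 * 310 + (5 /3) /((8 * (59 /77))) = 134013639 /6136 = 21840.55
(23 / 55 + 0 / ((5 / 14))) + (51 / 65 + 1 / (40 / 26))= 5299 / 2860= 1.85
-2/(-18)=1/9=0.11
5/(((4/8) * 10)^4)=1/125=0.01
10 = 10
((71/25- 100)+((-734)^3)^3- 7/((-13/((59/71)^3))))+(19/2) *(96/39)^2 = -93511774574342406562187611635285386/1512173975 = -61839296351031571325771300.00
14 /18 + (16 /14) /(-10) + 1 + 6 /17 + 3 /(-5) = 1.42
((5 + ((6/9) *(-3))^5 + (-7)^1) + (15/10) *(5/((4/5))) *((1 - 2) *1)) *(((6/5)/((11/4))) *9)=-9369/55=-170.35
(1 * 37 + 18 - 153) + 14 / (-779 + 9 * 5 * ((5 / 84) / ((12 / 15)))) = -8515122 / 86873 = -98.02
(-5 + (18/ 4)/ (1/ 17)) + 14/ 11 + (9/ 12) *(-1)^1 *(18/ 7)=5455/ 77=70.84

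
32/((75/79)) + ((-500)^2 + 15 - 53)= 18749678/75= 249995.71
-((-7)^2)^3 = -117649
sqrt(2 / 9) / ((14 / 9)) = 3 * sqrt(2) / 14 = 0.30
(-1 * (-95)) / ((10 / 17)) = 323 / 2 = 161.50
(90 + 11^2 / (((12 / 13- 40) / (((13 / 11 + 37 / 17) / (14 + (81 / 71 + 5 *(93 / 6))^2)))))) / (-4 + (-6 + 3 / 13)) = -315707915710018 / 34269788637705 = -9.21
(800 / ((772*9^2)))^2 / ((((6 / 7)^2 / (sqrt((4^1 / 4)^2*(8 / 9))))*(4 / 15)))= 1225000*sqrt(2) / 2199516201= 0.00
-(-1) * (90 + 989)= 1079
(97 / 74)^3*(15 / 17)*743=10171740585 / 6888808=1476.56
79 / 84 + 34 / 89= 9887 / 7476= 1.32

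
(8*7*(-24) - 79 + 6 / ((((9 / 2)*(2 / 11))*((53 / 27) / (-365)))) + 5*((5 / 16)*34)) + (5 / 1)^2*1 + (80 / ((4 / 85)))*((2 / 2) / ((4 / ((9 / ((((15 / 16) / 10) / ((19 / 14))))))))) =156303691 / 2968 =52662.97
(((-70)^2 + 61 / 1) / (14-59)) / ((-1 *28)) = 4961 / 1260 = 3.94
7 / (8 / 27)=189 / 8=23.62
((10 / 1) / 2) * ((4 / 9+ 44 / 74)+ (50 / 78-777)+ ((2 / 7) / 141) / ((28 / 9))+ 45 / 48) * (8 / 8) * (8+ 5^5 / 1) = -148848232415195 / 12270384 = -12130690.65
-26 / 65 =-2 / 5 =-0.40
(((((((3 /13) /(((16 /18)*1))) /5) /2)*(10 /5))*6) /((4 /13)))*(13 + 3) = 81 /5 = 16.20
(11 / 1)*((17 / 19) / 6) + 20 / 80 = 431 / 228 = 1.89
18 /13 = 1.38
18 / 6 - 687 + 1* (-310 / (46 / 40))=-21932 / 23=-953.57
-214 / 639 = -0.33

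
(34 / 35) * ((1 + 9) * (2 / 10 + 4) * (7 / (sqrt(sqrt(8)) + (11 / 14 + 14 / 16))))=-46645014528 * sqrt(2) / 19353835 - 64322820576 / 19353835 + 38732020992 * 2^(3 / 4) / 19353835 + 56174641152 * 2^(1 / 4) / 19353835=85.44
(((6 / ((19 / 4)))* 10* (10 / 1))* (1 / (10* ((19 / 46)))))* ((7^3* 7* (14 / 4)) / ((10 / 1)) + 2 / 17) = 157738968 / 6137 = 25702.94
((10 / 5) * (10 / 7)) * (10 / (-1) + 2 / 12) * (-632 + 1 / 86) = 5344515 / 301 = 17755.86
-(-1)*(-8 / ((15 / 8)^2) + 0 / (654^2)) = -512 / 225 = -2.28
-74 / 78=-37 / 39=-0.95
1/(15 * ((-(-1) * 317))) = 1/4755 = 0.00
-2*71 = -142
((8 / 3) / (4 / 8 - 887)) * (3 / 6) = -8 / 5319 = -0.00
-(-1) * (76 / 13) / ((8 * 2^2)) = 19 / 104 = 0.18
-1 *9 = -9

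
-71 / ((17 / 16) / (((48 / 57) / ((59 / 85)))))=-90880 / 1121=-81.07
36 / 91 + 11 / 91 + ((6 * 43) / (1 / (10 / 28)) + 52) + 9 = 13983 / 91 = 153.66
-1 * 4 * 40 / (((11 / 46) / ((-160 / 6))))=588800 / 33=17842.42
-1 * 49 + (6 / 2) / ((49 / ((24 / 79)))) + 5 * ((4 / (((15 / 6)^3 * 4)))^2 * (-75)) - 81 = -63637982 / 483875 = -131.52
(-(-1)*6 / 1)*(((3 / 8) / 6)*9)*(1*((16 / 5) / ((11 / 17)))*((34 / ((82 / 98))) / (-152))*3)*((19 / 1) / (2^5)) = -1147041 / 144320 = -7.95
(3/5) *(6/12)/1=3/10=0.30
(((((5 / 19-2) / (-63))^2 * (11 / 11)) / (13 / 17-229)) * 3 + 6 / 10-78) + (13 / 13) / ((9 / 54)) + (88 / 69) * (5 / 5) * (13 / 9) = -2964644136527 / 42621291720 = -69.56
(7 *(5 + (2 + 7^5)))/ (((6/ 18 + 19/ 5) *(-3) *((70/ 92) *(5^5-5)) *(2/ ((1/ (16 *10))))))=-193361/ 15475200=-0.01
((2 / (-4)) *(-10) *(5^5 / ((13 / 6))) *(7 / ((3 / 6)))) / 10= 131250 / 13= 10096.15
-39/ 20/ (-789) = 13/ 5260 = 0.00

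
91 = 91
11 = 11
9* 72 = 648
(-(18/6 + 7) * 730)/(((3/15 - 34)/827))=30185500/169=178612.43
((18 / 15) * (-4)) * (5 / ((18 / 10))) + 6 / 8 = -151 / 12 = -12.58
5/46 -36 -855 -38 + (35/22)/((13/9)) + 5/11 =-3050006/3289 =-927.34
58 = 58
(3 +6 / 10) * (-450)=-1620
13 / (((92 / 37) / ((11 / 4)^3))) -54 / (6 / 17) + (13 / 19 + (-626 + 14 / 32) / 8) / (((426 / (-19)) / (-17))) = -64612663 / 627072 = -103.04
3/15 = 1/5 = 0.20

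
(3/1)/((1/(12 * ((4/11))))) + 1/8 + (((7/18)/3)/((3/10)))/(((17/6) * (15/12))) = 538745/40392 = 13.34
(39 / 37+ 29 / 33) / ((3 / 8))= 18880 / 3663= 5.15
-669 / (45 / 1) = -223 / 15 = -14.87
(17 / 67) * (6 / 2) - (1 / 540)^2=14871533 / 19537200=0.76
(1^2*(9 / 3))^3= 27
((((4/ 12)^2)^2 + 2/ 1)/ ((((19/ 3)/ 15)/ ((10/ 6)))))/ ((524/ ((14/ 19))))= 28525/ 2553714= 0.01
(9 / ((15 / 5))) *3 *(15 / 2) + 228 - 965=-1339 / 2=-669.50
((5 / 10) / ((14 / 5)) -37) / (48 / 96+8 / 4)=-1031 / 70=-14.73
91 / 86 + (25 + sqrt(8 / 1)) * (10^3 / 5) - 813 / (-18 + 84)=400 * sqrt(2) + 2359674 / 473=5554.43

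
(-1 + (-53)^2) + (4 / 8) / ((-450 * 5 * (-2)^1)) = 25272001 / 9000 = 2808.00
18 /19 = 0.95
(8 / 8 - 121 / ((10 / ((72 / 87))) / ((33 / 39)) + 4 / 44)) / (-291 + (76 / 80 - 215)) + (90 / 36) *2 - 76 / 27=2.20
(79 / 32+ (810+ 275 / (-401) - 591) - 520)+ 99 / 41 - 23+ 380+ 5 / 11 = 351008029 / 5787232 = 60.65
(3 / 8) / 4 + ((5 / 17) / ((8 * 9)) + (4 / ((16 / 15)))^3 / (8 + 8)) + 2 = 845047 / 156672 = 5.39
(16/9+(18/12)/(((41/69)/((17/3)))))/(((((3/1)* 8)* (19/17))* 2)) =201773/673056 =0.30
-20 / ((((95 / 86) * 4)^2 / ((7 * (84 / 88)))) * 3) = -2.28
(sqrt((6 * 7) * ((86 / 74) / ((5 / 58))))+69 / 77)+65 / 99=1076 / 693+2 * sqrt(4844595) / 185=25.35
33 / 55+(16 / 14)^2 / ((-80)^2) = 2941 / 4900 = 0.60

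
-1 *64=-64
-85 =-85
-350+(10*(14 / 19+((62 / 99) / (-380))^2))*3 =-3867146939 / 11793870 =-327.89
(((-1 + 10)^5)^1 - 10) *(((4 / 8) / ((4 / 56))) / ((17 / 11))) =4546003 / 17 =267411.94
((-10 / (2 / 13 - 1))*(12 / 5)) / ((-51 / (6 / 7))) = -624 / 1309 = -0.48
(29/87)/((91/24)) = 0.09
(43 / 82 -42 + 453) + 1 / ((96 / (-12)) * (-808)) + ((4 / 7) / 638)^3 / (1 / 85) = 1214359059455167217 / 2950878809505088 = 411.52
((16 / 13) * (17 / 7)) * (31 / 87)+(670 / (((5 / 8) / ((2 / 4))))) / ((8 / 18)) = 9556334 / 7917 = 1207.07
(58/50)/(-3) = -29/75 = -0.39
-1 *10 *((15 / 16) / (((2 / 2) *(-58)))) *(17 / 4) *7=8925 / 1856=4.81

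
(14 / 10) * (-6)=-42 / 5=-8.40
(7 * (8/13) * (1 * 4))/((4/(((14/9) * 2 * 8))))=107.21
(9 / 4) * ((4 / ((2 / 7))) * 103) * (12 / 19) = 2049.16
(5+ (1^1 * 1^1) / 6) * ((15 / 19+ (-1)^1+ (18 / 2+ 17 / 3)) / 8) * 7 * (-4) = -44702 / 171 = -261.42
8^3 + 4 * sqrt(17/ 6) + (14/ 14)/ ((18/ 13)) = 2 * sqrt(102)/ 3 + 9229/ 18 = 519.46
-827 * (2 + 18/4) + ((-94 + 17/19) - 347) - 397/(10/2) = -1120051/190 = -5895.01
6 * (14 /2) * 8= 336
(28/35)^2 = 16/25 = 0.64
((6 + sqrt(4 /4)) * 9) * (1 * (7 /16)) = 441 /16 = 27.56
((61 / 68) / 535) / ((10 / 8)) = 61 / 45475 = 0.00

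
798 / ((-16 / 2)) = -399 / 4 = -99.75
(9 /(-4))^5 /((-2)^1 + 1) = 59049 /1024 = 57.67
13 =13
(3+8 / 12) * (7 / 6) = 77 / 18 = 4.28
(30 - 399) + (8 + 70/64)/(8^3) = -6045405/16384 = -368.98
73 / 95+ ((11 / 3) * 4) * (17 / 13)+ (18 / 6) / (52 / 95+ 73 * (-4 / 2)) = 340063667 / 17065230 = 19.93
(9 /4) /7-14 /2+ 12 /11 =-1721 /308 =-5.59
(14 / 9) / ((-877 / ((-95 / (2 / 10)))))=6650 / 7893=0.84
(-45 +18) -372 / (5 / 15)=-1143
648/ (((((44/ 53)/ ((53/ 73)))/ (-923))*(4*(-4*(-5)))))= -210009267/ 32120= -6538.27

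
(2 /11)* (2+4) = 12 /11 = 1.09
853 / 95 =8.98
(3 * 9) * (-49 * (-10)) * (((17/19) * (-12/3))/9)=-99960/19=-5261.05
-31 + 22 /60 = -919 /30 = -30.63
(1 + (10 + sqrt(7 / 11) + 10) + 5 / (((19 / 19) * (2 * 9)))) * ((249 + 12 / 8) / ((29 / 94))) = 23547 * sqrt(77) / 319 + 3006167 / 174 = 17924.55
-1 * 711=-711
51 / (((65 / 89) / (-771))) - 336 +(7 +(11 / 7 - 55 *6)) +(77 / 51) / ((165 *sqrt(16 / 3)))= -24796113 / 455 +7 *sqrt(3) / 3060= -54496.95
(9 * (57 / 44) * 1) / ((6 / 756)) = 32319 / 22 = 1469.05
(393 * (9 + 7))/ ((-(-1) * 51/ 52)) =108992/ 17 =6411.29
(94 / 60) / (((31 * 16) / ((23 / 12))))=1081 / 178560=0.01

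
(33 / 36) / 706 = 11 / 8472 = 0.00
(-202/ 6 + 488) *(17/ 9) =23171/ 27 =858.19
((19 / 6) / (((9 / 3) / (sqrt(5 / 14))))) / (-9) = -19 * sqrt(70) / 2268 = -0.07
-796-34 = -830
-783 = -783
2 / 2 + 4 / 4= 2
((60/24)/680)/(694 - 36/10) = 5/938944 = 0.00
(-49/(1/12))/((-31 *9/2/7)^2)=-38416/25947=-1.48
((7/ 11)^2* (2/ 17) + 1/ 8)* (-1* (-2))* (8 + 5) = 36933/ 8228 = 4.49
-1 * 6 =-6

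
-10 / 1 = -10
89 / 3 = 29.67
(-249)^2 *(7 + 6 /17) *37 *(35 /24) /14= 477924375 /272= 1757074.91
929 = 929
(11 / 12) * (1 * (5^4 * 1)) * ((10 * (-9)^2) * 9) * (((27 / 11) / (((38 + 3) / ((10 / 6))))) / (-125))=-273375 / 82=-3333.84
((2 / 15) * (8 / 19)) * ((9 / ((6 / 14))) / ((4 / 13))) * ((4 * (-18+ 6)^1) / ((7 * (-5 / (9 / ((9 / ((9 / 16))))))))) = 1404 / 475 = 2.96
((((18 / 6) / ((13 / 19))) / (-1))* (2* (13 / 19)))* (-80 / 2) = 240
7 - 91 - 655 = -739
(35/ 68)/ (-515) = -7/ 7004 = -0.00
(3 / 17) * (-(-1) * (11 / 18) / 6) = 11 / 612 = 0.02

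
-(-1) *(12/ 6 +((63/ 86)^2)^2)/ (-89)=-125154593/ 4868372624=-0.03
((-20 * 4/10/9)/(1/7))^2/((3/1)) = 3136/243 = 12.91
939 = 939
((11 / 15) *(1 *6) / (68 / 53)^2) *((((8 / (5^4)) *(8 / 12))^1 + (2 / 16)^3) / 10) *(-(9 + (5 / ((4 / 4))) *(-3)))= 311060233 / 18496000000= 0.02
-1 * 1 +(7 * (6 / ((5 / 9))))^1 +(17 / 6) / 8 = 17989 / 240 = 74.95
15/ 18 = 0.83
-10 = -10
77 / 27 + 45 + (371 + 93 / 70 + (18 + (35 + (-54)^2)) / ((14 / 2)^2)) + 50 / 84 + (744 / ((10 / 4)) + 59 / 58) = 59851349 / 76734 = 779.98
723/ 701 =1.03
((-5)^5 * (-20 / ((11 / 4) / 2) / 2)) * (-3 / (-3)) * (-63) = -15750000 / 11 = -1431818.18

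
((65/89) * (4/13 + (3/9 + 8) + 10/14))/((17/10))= 127700/31773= 4.02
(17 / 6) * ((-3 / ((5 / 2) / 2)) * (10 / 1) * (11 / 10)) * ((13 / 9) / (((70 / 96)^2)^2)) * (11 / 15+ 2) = -39192231936 / 37515625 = -1044.69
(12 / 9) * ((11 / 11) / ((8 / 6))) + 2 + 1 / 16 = 49 / 16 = 3.06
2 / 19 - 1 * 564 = -10714 / 19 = -563.89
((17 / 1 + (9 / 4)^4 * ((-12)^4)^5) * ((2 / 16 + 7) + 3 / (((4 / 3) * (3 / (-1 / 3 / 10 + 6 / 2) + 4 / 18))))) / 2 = 3474987252783634075041213591 / 7904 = 439649196961492165364526.00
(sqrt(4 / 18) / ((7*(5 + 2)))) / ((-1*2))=-sqrt(2) / 294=-0.00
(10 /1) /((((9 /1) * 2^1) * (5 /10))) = 10 /9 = 1.11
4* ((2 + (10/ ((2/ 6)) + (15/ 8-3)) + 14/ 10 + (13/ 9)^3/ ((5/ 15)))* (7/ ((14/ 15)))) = 1239.48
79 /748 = 0.11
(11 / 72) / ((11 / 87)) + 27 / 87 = 1057 / 696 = 1.52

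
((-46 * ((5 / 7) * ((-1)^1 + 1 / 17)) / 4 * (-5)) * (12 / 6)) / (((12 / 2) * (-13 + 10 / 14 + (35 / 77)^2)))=556600 / 521781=1.07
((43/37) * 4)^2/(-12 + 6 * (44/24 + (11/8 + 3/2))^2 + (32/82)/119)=13856672256/77596123351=0.18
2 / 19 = 0.11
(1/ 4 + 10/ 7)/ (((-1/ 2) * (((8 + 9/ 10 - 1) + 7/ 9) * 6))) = -705/ 10934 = -0.06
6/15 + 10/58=83/145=0.57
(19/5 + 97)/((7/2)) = 144/5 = 28.80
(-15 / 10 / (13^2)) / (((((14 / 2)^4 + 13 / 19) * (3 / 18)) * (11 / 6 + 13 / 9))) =-1539 / 227498336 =-0.00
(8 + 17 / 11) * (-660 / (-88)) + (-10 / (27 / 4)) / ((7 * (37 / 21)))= 523595 / 7326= 71.47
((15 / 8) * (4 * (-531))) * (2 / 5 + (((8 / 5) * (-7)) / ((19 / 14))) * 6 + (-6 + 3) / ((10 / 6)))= 7705341 / 38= 202772.13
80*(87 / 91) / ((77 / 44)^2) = 111360 / 4459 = 24.97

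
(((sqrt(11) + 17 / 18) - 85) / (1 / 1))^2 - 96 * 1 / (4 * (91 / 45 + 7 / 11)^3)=163264882093549 / 23076115272 - 1513 * sqrt(11) / 9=6517.50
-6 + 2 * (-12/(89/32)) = -1302/89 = -14.63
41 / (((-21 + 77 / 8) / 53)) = -17384 / 91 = -191.03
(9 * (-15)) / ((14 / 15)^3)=-455625 / 2744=-166.04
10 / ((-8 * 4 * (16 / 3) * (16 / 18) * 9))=-0.01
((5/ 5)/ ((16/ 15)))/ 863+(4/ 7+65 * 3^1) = 18903257/ 96656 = 195.57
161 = 161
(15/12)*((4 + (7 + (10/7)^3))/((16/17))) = 18.48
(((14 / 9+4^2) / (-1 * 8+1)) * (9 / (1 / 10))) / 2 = -790 / 7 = -112.86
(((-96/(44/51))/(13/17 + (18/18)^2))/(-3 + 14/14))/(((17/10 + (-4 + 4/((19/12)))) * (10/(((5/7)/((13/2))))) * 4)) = 16473/43043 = 0.38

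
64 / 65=0.98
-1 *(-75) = 75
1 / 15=0.07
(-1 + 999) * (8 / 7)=7984 / 7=1140.57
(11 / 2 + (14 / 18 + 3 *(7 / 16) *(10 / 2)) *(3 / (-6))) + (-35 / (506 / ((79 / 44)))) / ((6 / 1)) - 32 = -24198077 / 801504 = -30.19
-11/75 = -0.15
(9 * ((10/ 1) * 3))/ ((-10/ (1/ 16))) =-27/ 16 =-1.69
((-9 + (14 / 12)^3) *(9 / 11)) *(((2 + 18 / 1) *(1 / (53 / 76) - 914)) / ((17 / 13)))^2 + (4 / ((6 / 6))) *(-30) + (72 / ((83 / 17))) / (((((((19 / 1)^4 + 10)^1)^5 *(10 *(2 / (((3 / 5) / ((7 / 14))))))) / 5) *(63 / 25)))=-230474002121826765299508043675891906584425100 / 195099895633929957878162227443204341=-1181312790.42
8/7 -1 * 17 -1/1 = -118/7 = -16.86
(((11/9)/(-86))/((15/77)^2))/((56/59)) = -549703/1393200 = -0.39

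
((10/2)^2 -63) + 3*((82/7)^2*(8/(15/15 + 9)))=71378/245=291.34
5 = 5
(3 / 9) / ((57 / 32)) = 32 / 171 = 0.19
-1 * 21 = -21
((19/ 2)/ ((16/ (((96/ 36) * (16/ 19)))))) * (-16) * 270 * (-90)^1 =518400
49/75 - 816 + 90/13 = -788213/975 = -808.42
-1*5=-5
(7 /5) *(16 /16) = 7 /5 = 1.40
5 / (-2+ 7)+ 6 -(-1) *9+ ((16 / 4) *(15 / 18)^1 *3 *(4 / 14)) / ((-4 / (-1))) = 117 / 7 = 16.71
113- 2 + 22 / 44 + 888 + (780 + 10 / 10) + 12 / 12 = 3563 / 2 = 1781.50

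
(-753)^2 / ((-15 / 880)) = -33264528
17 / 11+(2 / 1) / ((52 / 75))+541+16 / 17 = 2656457 / 4862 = 546.37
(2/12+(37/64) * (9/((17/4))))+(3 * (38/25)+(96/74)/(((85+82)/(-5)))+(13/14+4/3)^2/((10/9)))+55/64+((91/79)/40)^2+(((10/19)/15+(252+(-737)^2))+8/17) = 543432.88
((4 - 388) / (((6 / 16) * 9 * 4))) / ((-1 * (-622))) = -128 / 2799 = -0.05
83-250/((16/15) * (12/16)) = -459/2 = -229.50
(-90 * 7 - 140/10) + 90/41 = -26314/41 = -641.80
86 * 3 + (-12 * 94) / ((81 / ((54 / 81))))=20146 / 81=248.72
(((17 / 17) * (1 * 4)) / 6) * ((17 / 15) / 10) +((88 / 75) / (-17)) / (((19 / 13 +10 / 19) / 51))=-187277 / 110475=-1.70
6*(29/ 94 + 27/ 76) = 7113/ 1786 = 3.98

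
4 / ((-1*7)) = -4 / 7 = -0.57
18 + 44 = 62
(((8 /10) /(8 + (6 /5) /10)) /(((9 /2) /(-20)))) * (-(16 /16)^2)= 800 /1827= 0.44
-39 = -39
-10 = -10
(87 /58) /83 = 3 /166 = 0.02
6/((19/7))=42/19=2.21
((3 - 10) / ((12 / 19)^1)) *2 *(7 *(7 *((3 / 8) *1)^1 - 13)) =1609.85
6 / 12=1 / 2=0.50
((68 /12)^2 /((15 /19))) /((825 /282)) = 516154 /37125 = 13.90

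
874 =874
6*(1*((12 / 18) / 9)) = 4 / 9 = 0.44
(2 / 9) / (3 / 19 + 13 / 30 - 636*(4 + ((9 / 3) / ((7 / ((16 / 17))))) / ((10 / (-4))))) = -45220 / 496677099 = -0.00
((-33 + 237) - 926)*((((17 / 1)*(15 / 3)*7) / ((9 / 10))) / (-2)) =2147950 / 9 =238661.11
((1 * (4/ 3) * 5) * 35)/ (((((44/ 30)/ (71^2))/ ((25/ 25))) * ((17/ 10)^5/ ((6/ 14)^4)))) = 10208025000000/ 5357120461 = 1905.51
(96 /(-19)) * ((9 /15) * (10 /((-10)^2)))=-144 /475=-0.30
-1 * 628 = -628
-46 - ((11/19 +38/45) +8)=-47387/855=-55.42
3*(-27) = -81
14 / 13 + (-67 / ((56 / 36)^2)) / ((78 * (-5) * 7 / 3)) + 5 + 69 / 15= 1909763 / 178360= 10.71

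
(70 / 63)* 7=70 / 9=7.78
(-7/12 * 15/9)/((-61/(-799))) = -27965/2196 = -12.73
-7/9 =-0.78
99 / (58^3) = 99 / 195112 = 0.00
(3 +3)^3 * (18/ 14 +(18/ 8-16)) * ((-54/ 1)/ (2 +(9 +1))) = 12115.29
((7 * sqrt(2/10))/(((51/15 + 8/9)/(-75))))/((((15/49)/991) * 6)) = -5098695 * sqrt(5)/386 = -29536.34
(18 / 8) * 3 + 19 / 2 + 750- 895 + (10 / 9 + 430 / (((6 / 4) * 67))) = -297545 / 2412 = -123.36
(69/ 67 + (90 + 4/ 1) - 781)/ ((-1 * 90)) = 1532/ 201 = 7.62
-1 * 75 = -75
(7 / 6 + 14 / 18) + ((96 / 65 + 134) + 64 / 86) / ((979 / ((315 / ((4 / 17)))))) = 927060463 / 4925349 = 188.22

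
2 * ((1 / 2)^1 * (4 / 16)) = 1 / 4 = 0.25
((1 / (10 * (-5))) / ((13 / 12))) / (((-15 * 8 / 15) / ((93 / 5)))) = 279 / 6500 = 0.04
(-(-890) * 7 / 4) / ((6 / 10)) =15575 / 6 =2595.83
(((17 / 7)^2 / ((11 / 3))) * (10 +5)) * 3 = 39015 / 539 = 72.38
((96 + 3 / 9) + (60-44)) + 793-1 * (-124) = 3088 / 3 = 1029.33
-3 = -3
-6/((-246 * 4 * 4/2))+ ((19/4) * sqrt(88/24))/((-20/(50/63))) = 1/328 - 95 * sqrt(33)/1512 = -0.36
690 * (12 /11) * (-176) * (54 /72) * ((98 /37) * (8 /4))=-19474560 /37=-526339.46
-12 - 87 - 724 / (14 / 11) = -4675 / 7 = -667.86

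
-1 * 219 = -219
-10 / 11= -0.91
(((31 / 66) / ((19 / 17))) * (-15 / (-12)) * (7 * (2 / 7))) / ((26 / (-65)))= -13175 / 5016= -2.63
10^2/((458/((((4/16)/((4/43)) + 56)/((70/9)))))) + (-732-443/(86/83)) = -1277005139/1102864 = -1157.90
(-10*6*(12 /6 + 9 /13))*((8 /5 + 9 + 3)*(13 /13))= -28560 /13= -2196.92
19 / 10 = 1.90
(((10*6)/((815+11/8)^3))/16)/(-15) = -128/278573019291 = -0.00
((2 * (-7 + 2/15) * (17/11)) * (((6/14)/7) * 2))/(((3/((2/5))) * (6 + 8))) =-0.02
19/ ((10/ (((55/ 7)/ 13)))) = 209/ 182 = 1.15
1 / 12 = 0.08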